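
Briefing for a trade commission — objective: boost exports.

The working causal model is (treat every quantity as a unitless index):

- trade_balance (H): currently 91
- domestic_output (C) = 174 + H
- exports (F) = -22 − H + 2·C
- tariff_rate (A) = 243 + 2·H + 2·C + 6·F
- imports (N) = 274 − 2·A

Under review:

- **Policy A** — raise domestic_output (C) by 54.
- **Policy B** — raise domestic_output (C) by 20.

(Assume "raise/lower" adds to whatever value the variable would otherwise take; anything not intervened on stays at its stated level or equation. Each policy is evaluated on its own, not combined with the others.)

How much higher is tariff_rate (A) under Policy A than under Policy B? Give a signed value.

Policy A (C + 54):
  H = 91
  C = 174 + 91 (+54 from intervention) = 319
  F = -22 − 91 + 2·319 = 525
  A = 243 + 2·91 + 2·319 + 6·525 = 4213
Policy B (C + 20):
  H = 91
  C = 174 + 91 (+20 from intervention) = 285
  F = -22 − 91 + 2·285 = 457
  A = 243 + 2·91 + 2·285 + 6·457 = 3737
A: 4213 − 3737 = 476

476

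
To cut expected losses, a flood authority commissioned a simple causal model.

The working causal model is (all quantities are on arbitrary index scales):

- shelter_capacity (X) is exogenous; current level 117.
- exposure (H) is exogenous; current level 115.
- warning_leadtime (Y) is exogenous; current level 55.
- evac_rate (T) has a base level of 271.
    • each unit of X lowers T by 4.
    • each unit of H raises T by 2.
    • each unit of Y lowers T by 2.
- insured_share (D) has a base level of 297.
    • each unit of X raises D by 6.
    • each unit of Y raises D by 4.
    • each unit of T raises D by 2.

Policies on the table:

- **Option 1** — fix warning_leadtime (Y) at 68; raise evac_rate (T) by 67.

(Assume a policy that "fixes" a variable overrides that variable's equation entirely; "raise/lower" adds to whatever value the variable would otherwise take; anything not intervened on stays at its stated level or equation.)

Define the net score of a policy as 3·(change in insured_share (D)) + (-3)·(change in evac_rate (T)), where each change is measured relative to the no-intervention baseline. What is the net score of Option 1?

Baseline:
  X = 117
  H = 115
  Y = 55
  T = 271 − 4·117 + 2·115 − 2·55 = -77
  D = 297 + 6·117 + 4·55 + 2·(-77) = 1065
Option 1 (Y := 68, T + 67):
  X = 117
  H = 115
  Y = 68
  T = 271 − 4·117 + 2·115 − 2·68 (+67 from intervention) = -36
  D = 297 + 6·117 + 4·68 + 2·(-36) = 1199
ΔD = 1199 − 1065 = 134; ΔT = -36 − (-77) = 41
Score = 3·134 + (-3)·41 = 279

279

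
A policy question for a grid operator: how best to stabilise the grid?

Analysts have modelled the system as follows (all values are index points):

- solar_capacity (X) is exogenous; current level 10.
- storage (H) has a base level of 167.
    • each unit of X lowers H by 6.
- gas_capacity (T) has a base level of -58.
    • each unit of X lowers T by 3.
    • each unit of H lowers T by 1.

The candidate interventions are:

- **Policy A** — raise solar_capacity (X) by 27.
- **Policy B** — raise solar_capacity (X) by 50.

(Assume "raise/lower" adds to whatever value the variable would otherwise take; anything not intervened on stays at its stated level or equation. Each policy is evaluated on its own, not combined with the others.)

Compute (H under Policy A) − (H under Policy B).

Policy A (X + 27):
  X = 10 + 27 = 37
  H = 167 − 6·37 = -55
Policy B (X + 50):
  X = 10 + 50 = 60
  H = 167 − 6·60 = -193
H: -55 − (-193) = 138

138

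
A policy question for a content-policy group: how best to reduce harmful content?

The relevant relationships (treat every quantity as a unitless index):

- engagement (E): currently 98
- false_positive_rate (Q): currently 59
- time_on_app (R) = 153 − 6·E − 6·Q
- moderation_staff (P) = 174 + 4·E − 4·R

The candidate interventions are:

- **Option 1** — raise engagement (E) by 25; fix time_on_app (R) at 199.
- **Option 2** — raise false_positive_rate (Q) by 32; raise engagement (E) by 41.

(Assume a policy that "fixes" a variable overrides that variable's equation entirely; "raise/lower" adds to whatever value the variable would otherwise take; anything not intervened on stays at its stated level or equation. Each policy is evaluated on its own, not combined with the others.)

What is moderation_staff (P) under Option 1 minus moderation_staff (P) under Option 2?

-5768

Option 1 (E + 25, R := 199):
  E = 98 + 25 = 123
  Q = 59
  R = 199
  P = 174 + 4·123 − 4·199 = -130
Option 2 (Q + 32, E + 41):
  E = 98 + 41 = 139
  Q = 59 + 32 = 91
  R = 153 − 6·139 − 6·91 = -1227
  P = 174 + 4·139 − 4·(-1227) = 5638
P: -130 − 5638 = -5768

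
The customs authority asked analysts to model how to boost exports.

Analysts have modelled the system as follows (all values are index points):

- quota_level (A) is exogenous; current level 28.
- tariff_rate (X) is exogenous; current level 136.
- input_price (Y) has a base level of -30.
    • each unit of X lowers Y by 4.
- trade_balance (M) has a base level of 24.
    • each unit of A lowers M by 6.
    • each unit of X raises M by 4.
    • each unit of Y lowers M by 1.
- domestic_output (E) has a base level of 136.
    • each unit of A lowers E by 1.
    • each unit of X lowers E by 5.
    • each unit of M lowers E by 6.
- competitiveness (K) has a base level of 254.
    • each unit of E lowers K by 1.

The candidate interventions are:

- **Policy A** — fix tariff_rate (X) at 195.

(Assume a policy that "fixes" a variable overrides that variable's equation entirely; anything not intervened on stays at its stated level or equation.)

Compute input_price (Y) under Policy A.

-810

Policy A (X := 195):
  X = 195
  Y = -30 − 4·195 = -810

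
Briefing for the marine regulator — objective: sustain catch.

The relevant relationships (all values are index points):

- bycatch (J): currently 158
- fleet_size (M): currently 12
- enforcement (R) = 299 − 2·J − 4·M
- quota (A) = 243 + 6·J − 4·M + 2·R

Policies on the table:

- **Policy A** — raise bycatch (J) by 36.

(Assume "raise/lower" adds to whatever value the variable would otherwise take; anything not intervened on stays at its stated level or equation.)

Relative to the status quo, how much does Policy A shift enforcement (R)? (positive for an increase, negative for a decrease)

-72

Baseline:
  J = 158
  M = 12
  R = 299 − 2·158 − 4·12 = -65
Policy A (J + 36):
  J = 158 + 36 = 194
  M = 12
  R = 299 − 2·194 − 4·12 = -137
Change in R: -137 − (-65) = -72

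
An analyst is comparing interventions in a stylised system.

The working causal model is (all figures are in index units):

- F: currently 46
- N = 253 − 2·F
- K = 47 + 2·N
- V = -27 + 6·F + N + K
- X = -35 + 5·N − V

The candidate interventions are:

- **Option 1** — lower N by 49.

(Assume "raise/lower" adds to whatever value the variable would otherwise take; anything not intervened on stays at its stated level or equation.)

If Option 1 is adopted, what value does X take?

Option 1 (N − 49):
  F = 46
  N = 253 − 2·46 (−49 from intervention) = 112
  K = 47 + 2·112 = 271
  V = -27 + 6·46 + 112 + 271 = 632
  X = -35 + 5·112 − 632 = -107

-107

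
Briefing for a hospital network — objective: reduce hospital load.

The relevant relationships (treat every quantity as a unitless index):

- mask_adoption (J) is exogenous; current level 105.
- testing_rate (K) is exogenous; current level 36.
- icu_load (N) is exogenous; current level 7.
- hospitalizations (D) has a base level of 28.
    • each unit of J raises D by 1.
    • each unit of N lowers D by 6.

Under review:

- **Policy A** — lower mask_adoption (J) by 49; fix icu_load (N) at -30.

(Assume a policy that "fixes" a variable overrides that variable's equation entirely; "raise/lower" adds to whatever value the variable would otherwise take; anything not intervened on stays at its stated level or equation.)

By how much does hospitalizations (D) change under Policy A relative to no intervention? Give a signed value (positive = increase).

Baseline:
  J = 105
  N = 7
  D = 28 + 105 − 6·7 = 91
Policy A (J − 49, N := -30):
  J = 105 − 49 = 56
  N = -30
  D = 28 + 56 − 6·(-30) = 264
Change in D: 264 − 91 = 173

173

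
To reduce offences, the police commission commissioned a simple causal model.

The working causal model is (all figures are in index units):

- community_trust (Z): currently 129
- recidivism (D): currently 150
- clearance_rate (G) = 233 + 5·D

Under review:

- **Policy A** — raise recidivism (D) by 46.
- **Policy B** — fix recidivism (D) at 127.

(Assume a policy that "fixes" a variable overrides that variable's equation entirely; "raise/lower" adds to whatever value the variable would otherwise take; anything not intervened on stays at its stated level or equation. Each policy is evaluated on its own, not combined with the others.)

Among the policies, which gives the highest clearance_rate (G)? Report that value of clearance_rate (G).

1213

Policy A (D + 46):
  D = 150 + 46 = 196
  G = 233 + 5·196 = 1213
Policy B (D := 127):
  D = 127
  G = 233 + 5·127 = 868
Comparing — Policy A: G=1213, Policy B: G=868. Highest is 1213 (Policy A).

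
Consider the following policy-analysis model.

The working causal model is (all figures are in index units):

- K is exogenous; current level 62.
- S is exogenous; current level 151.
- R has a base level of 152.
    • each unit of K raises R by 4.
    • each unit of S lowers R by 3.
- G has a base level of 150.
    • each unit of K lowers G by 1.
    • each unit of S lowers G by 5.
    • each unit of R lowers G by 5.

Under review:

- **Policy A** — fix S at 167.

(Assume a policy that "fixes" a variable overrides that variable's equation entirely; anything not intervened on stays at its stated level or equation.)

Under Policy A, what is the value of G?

Policy A (S := 167):
  K = 62
  S = 167
  R = 152 + 4·62 − 3·167 = -101
  G = 150 − 62 − 5·167 − 5·(-101) = -242

-242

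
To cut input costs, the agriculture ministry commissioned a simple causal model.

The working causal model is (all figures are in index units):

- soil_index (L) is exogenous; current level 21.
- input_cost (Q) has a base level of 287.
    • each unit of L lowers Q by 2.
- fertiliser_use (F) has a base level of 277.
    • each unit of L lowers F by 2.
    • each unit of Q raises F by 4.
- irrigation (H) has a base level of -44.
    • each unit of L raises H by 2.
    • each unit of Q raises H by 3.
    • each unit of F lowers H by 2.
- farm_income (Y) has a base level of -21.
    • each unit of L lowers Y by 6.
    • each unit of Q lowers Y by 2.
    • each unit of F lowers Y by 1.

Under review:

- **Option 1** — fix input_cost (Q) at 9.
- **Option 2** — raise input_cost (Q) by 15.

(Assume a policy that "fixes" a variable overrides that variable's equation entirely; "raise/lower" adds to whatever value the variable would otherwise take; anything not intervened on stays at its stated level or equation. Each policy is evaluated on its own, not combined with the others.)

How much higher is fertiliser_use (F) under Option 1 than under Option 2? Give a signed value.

Option 1 (Q := 9):
  L = 21
  Q = 9
  F = 277 − 2·21 + 4·9 = 271
Option 2 (Q + 15):
  L = 21
  Q = 287 − 2·21 (+15 from intervention) = 260
  F = 277 − 2·21 + 4·260 = 1275
F: 271 − 1275 = -1004

-1004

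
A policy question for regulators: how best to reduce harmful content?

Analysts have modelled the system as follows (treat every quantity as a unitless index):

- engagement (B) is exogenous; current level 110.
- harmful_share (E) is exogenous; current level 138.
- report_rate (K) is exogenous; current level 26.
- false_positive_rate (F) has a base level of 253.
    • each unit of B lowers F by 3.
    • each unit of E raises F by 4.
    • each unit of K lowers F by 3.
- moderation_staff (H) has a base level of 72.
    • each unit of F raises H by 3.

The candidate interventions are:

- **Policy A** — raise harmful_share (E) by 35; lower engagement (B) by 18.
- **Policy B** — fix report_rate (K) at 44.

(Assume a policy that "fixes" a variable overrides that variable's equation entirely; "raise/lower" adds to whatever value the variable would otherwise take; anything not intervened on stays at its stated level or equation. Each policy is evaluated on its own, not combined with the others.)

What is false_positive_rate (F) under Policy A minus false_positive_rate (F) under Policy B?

Policy A (E + 35, B − 18):
  B = 110 − 18 = 92
  E = 138 + 35 = 173
  K = 26
  F = 253 − 3·92 + 4·173 − 3·26 = 591
Policy B (K := 44):
  B = 110
  E = 138
  K = 44
  F = 253 − 3·110 + 4·138 − 3·44 = 343
F: 591 − 343 = 248

248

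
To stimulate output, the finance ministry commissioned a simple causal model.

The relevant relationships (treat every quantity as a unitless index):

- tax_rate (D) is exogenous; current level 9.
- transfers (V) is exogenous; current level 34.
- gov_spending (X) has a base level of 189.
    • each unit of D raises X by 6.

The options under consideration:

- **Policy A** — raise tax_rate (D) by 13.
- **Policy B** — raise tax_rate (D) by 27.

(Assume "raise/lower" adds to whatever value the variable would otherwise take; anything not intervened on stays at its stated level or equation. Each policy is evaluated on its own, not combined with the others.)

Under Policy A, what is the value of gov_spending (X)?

Policy A (D + 13):
  D = 9 + 13 = 22
  X = 189 + 6·22 = 321

321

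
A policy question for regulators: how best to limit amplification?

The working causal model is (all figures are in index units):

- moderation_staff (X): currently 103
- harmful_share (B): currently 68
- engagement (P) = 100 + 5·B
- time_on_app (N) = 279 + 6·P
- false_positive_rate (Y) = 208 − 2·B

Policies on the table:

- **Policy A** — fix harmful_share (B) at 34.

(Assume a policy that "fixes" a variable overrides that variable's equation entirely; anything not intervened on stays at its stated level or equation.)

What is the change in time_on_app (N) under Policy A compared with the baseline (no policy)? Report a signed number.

Baseline:
  B = 68
  P = 100 + 5·68 = 440
  N = 279 + 6·440 = 2919
Policy A (B := 34):
  B = 34
  P = 100 + 5·34 = 270
  N = 279 + 6·270 = 1899
Change in N: 1899 − 2919 = -1020

-1020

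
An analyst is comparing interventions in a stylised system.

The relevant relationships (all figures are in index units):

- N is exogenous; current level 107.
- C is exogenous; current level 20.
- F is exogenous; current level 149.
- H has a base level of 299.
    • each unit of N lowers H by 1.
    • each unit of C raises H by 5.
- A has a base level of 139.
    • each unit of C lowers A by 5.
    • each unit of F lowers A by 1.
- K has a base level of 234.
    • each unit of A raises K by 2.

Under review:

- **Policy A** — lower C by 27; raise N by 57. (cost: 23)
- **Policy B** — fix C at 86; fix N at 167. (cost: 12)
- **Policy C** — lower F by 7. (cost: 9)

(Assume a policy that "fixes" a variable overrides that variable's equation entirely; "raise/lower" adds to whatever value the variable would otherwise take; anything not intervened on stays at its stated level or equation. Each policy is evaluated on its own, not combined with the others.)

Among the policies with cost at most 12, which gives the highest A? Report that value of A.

-103

Policy B (C := 86, N := 167):
  C = 86
  F = 149
  A = 139 − 5·86 − 149 = -440
Policy C (F − 7):
  C = 20
  F = 149 − 7 = 142
  A = 139 − 5·20 − 142 = -103
Comparing — Policy B: A=-440, Policy C: A=-103. Highest is -103 (Policy C).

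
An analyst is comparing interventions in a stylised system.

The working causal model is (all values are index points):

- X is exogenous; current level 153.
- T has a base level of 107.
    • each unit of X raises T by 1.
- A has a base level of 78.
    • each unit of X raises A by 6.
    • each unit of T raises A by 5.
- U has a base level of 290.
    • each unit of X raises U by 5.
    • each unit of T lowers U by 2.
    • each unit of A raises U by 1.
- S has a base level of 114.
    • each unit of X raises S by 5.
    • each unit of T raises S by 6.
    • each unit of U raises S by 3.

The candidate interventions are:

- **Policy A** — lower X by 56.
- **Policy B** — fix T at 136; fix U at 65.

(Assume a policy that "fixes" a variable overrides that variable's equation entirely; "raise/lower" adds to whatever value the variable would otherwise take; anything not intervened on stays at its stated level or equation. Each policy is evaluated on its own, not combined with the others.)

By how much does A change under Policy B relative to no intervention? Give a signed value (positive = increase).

Baseline:
  X = 153
  T = 107 + 153 = 260
  A = 78 + 6·153 + 5·260 = 2296
Policy B (T := 136, U := 65):
  X = 153
  T = 136
  A = 78 + 6·153 + 5·136 = 1676
Change in A: 1676 − 2296 = -620

-620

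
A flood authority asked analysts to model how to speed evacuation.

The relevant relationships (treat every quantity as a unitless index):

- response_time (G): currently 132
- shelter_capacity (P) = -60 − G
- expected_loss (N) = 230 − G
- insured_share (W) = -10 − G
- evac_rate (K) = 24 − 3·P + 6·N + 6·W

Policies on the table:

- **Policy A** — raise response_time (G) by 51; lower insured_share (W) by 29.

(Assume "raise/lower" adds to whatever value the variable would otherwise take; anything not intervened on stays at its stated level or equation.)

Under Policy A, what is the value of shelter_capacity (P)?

-243

Policy A (G + 51, W − 29):
  G = 132 + 51 = 183
  P = -60 − 183 = -243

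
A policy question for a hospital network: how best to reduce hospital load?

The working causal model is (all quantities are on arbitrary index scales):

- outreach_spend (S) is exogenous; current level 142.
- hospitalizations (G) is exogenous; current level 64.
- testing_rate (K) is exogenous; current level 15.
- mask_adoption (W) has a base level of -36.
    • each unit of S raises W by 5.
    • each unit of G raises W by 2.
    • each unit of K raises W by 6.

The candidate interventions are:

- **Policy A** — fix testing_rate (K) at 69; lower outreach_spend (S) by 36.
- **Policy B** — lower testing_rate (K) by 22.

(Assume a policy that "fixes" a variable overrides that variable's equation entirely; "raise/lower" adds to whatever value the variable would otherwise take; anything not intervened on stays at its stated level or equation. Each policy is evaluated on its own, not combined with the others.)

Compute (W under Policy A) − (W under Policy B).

276

Policy A (K := 69, S − 36):
  S = 142 − 36 = 106
  G = 64
  K = 69
  W = -36 + 5·106 + 2·64 + 6·69 = 1036
Policy B (K − 22):
  S = 142
  G = 64
  K = 15 − 22 = -7
  W = -36 + 5·142 + 2·64 + 6·(-7) = 760
W: 1036 − 760 = 276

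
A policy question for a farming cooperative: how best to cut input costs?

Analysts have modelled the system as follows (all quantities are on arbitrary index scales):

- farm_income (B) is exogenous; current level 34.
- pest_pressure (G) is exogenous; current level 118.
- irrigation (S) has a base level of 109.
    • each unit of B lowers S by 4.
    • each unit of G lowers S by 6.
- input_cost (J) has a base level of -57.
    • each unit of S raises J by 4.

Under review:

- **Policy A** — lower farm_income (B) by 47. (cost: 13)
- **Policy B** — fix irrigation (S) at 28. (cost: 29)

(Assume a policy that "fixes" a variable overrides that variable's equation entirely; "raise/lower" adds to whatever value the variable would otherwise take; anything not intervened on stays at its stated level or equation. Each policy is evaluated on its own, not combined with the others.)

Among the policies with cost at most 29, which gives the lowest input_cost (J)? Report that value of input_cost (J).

Policy A (B − 47):
  B = 34 − 47 = -13
  G = 118
  S = 109 − 4·(-13) − 6·118 = -547
  J = -57 + 4·(-547) = -2245
Policy B (S := 28):
  B = 34
  G = 118
  S = 28
  J = -57 + 4·28 = 55
Comparing — Policy A: J=-2245, Policy B: J=55. Lowest is -2245 (Policy A).

-2245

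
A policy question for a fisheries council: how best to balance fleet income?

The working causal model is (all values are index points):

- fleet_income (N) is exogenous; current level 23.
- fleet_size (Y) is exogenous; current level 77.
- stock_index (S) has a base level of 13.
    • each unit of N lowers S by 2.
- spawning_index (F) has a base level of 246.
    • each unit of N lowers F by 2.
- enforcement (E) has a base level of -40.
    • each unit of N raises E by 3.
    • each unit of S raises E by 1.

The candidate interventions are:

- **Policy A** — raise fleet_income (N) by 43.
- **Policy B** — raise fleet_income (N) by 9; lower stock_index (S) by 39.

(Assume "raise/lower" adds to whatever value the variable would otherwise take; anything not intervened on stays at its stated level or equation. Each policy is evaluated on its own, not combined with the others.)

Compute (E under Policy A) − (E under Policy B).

73

Policy A (N + 43):
  N = 23 + 43 = 66
  S = 13 − 2·66 = -119
  E = -40 + 3·66 + (-119) = 39
Policy B (N + 9, S − 39):
  N = 23 + 9 = 32
  S = 13 − 2·32 (−39 from intervention) = -90
  E = -40 + 3·32 + (-90) = -34
E: 39 − (-34) = 73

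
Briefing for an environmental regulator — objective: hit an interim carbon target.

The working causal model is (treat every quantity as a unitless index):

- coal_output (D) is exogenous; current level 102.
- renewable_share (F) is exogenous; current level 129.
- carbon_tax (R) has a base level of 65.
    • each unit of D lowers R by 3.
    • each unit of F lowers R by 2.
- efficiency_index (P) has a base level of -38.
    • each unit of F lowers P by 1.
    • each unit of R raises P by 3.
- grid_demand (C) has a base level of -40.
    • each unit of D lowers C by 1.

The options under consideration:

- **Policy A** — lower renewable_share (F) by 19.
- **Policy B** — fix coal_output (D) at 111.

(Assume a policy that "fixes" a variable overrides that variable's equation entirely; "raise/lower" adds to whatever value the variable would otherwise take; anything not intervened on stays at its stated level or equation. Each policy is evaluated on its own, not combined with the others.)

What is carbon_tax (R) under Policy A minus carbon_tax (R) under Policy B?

65

Policy A (F − 19):
  D = 102
  F = 129 − 19 = 110
  R = 65 − 3·102 − 2·110 = -461
Policy B (D := 111):
  D = 111
  F = 129
  R = 65 − 3·111 − 2·129 = -526
R: -461 − (-526) = 65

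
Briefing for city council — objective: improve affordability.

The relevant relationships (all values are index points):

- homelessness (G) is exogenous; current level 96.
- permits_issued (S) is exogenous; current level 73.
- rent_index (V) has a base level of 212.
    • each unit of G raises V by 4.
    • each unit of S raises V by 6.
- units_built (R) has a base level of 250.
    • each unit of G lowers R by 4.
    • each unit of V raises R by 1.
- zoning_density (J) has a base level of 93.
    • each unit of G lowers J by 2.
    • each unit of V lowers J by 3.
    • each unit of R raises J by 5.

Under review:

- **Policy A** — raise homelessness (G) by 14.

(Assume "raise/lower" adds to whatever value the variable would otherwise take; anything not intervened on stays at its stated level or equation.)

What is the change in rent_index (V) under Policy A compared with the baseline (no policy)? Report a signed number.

56

Baseline:
  G = 96
  S = 73
  V = 212 + 4·96 + 6·73 = 1034
Policy A (G + 14):
  G = 96 + 14 = 110
  S = 73
  V = 212 + 4·110 + 6·73 = 1090
Change in V: 1090 − 1034 = 56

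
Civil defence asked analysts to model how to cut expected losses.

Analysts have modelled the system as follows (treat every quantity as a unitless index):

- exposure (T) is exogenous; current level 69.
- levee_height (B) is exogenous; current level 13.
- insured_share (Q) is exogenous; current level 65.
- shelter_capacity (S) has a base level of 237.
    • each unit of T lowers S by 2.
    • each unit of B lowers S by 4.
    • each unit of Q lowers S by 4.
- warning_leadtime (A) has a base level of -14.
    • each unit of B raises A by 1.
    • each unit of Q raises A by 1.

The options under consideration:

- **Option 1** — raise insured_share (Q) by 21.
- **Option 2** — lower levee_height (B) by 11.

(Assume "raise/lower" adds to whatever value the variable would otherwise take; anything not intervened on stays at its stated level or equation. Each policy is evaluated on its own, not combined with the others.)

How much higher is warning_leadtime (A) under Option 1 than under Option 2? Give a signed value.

Option 1 (Q + 21):
  B = 13
  Q = 65 + 21 = 86
  A = -14 + 13 + 86 = 85
Option 2 (B − 11):
  B = 13 − 11 = 2
  Q = 65
  A = -14 + 2 + 65 = 53
A: 85 − 53 = 32

32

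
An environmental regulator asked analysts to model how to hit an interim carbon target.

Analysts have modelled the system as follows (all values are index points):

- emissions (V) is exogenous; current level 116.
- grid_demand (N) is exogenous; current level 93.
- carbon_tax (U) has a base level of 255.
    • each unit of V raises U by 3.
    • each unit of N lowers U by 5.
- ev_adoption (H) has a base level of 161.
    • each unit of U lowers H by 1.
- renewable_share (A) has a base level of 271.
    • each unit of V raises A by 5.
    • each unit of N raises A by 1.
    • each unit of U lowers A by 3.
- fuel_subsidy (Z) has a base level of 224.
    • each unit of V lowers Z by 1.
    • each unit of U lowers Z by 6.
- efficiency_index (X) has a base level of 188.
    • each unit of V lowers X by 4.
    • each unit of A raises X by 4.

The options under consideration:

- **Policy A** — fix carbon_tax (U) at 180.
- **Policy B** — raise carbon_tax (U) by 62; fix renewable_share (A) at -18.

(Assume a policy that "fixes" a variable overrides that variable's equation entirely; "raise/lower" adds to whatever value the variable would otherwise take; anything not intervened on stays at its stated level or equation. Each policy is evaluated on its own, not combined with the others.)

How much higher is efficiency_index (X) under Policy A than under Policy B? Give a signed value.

Policy A (U := 180):
  V = 116
  N = 93
  U = 180
  A = 271 + 5·116 + 93 − 3·180 = 404
  X = 188 − 4·116 + 4·404 = 1340
Policy B (U + 62, A := -18):
  V = 116
  N = 93
  U = 255 + 3·116 − 5·93 (+62 from intervention) = 200
  A = -18
  X = 188 − 4·116 + 4·(-18) = -348
X: 1340 − (-348) = 1688

1688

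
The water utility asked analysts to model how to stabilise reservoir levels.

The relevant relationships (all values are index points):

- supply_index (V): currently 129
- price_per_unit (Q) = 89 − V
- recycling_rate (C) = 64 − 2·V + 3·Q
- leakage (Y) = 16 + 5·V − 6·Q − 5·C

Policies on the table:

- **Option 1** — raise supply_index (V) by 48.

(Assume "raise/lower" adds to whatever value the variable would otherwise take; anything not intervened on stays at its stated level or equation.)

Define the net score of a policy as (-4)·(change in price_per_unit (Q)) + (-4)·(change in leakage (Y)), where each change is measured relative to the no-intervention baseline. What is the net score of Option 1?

-6720

Baseline:
  V = 129
  Q = 89 − 129 = -40
  C = 64 − 2·129 + 3·(-40) = -314
  Y = 16 + 5·129 − 6·(-40) − 5·(-314) = 2471
Option 1 (V + 48):
  V = 129 + 48 = 177
  Q = 89 − 177 = -88
  C = 64 − 2·177 + 3·(-88) = -554
  Y = 16 + 5·177 − 6·(-88) − 5·(-554) = 4199
ΔQ = -88 − (-40) = -48; ΔY = 4199 − 2471 = 1728
Score = (-4)·(-48) + (-4)·1728 = -6720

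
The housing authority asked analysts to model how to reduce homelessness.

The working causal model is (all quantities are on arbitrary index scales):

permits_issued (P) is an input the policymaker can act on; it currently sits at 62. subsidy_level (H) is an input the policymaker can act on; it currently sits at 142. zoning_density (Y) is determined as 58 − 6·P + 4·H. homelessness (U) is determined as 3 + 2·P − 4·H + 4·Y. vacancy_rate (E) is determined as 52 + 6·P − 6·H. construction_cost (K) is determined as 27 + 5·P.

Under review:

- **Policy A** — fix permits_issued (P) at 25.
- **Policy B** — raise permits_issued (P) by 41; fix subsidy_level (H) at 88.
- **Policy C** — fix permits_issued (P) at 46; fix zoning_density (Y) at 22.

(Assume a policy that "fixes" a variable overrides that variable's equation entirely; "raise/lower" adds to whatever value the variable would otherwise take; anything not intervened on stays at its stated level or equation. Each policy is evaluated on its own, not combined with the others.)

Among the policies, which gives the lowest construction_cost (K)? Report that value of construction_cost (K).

152

Policy A (P := 25):
  P = 25
  K = 27 + 5·25 = 152
Policy B (P + 41, H := 88):
  P = 62 + 41 = 103
  K = 27 + 5·103 = 542
Policy C (P := 46, Y := 22):
  P = 46
  K = 27 + 5·46 = 257
Comparing — Policy A: K=152, Policy B: K=542, Policy C: K=257. Lowest is 152 (Policy A).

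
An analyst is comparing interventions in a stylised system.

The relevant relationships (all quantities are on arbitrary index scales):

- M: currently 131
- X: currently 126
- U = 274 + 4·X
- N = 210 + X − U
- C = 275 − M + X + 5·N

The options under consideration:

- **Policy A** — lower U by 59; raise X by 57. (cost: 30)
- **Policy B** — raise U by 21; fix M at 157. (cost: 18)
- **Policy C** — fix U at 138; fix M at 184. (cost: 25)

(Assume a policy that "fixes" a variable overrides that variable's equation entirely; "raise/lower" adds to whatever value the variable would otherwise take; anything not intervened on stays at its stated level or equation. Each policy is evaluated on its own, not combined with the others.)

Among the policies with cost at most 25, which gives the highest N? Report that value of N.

Policy B (U + 21, M := 157):
  X = 126
  U = 274 + 4·126 (+21 from intervention) = 799
  N = 210 + 126 − 799 = -463
Policy C (U := 138, M := 184):
  X = 126
  U = 138
  N = 210 + 126 − 138 = 198
Comparing — Policy B: N=-463, Policy C: N=198. Highest is 198 (Policy C).

198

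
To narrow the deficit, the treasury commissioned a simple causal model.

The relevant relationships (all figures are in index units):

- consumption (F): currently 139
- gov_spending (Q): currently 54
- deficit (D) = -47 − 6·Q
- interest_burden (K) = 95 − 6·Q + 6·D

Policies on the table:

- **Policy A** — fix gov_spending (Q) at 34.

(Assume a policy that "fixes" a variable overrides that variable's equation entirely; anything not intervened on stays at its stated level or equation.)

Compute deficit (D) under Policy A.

-251

Policy A (Q := 34):
  Q = 34
  D = -47 − 6·34 = -251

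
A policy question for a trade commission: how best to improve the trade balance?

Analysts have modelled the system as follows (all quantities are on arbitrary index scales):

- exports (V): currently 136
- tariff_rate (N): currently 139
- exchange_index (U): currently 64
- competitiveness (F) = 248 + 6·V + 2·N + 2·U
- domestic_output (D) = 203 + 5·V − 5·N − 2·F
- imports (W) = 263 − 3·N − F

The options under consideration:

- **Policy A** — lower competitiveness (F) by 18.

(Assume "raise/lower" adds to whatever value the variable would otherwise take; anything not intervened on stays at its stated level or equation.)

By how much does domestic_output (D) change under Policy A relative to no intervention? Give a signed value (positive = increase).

Baseline:
  V = 136
  N = 139
  U = 64
  F = 248 + 6·136 + 2·139 + 2·64 = 1470
  D = 203 + 5·136 − 5·139 − 2·1470 = -2752
Policy A (F − 18):
  V = 136
  N = 139
  U = 64
  F = 248 + 6·136 + 2·139 + 2·64 (−18 from intervention) = 1452
  D = 203 + 5·136 − 5·139 − 2·1452 = -2716
Change in D: -2716 − (-2752) = 36

36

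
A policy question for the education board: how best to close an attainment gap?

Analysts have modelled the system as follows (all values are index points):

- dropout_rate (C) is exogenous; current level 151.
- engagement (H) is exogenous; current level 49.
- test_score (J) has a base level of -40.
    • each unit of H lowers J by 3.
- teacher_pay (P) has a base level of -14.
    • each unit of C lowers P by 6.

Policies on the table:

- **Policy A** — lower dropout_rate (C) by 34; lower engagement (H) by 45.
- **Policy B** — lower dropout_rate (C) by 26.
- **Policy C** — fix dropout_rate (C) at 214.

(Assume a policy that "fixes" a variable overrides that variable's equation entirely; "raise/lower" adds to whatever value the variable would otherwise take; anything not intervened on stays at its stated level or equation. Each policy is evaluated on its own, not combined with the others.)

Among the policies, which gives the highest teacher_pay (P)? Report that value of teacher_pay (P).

-716

Policy A (C − 34, H − 45):
  C = 151 − 34 = 117
  P = -14 − 6·117 = -716
Policy B (C − 26):
  C = 151 − 26 = 125
  P = -14 − 6·125 = -764
Policy C (C := 214):
  C = 214
  P = -14 − 6·214 = -1298
Comparing — Policy A: P=-716, Policy B: P=-764, Policy C: P=-1298. Highest is -716 (Policy A).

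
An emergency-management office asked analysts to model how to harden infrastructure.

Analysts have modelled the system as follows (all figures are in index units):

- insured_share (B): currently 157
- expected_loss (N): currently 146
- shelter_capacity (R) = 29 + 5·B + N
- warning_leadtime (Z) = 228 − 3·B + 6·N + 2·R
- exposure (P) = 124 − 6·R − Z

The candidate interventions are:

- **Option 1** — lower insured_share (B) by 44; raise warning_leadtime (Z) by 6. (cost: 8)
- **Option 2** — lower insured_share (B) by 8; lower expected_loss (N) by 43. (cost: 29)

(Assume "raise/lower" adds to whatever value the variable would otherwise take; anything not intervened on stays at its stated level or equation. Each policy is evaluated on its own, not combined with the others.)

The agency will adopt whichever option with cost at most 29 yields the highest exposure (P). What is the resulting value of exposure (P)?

-6567

Option 1 (B − 44, Z + 6):
  B = 157 − 44 = 113
  N = 146
  R = 29 + 5·113 + 146 = 740
  Z = 228 − 3·113 + 6·146 + 2·740 (+6 from intervention) = 2251
  P = 124 − 6·740 − 2251 = -6567
Option 2 (B − 8, N − 43):
  B = 157 − 8 = 149
  N = 146 − 43 = 103
  R = 29 + 5·149 + 103 = 877
  Z = 228 − 3·149 + 6·103 + 2·877 = 2153
  P = 124 − 6·877 − 2153 = -7291
Comparing — Option 1: P=-6567, Option 2: P=-7291. Highest is -6567 (Option 1).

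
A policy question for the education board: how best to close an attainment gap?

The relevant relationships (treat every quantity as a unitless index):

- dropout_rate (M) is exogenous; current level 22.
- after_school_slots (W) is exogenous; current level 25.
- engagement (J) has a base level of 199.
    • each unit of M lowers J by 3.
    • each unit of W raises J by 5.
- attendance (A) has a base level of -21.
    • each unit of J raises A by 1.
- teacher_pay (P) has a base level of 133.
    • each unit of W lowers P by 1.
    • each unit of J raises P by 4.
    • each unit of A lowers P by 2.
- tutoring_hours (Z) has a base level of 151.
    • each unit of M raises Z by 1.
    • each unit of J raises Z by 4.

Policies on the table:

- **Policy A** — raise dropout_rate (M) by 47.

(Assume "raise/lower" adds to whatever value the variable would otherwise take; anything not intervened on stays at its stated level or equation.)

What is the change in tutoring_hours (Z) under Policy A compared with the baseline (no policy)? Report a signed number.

-517

Baseline:
  M = 22
  W = 25
  J = 199 − 3·22 + 5·25 = 258
  Z = 151 + 22 + 4·258 = 1205
Policy A (M + 47):
  M = 22 + 47 = 69
  W = 25
  J = 199 − 3·69 + 5·25 = 117
  Z = 151 + 69 + 4·117 = 688
Change in Z: 688 − 1205 = -517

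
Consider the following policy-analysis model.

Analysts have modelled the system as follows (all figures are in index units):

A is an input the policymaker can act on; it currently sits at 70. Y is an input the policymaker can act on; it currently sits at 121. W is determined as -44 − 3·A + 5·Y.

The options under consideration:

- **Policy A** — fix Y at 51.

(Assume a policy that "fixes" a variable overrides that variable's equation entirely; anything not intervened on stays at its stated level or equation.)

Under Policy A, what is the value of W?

Policy A (Y := 51):
  A = 70
  Y = 51
  W = -44 − 3·70 + 5·51 = 1

1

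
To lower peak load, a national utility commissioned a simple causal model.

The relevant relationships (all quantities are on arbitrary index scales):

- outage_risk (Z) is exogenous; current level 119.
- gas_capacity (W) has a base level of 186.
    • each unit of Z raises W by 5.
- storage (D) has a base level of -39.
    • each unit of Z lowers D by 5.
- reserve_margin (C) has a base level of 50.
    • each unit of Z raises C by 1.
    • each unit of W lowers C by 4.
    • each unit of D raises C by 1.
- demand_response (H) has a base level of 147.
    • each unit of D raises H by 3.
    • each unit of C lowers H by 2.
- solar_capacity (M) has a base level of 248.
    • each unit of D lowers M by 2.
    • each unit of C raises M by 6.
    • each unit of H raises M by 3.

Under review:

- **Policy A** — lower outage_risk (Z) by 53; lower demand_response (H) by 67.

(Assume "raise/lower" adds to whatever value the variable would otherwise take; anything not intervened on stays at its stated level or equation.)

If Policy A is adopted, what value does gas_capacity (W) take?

Policy A (Z − 53, H − 67):
  Z = 119 − 53 = 66
  W = 186 + 5·66 = 516

516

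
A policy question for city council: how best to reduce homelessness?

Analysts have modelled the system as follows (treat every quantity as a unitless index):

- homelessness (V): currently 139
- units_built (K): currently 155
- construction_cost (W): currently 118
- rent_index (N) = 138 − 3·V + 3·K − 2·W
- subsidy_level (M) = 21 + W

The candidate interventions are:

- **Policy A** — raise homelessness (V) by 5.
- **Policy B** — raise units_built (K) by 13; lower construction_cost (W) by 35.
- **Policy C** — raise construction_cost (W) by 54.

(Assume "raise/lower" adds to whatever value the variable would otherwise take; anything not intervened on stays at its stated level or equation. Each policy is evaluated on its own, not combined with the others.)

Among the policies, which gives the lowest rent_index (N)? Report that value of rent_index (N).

Policy A (V + 5):
  V = 139 + 5 = 144
  K = 155
  W = 118
  N = 138 − 3·144 + 3·155 − 2·118 = -65
Policy B (K + 13, W − 35):
  V = 139
  K = 155 + 13 = 168
  W = 118 − 35 = 83
  N = 138 − 3·139 + 3·168 − 2·83 = 59
Policy C (W + 54):
  V = 139
  K = 155
  W = 118 + 54 = 172
  N = 138 − 3·139 + 3·155 − 2·172 = -158
Comparing — Policy A: N=-65, Policy B: N=59, Policy C: N=-158. Lowest is -158 (Policy C).

-158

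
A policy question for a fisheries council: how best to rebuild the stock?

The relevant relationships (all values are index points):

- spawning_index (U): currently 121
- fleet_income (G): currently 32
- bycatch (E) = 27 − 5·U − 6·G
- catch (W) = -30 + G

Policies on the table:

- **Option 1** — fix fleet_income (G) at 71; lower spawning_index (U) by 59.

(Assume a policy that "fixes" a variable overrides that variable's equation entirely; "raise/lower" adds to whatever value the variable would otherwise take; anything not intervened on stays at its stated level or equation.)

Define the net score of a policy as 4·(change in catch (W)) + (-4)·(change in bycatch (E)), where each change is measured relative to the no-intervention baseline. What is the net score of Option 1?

Baseline:
  U = 121
  G = 32
  E = 27 − 5·121 − 6·32 = -770
  W = -30 + 32 = 2
Option 1 (G := 71, U − 59):
  U = 121 − 59 = 62
  G = 71
  E = 27 − 5·62 − 6·71 = -709
  W = -30 + 71 = 41
ΔW = 41 − 2 = 39; ΔE = -709 − (-770) = 61
Score = 4·39 + (-4)·61 = -88

-88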